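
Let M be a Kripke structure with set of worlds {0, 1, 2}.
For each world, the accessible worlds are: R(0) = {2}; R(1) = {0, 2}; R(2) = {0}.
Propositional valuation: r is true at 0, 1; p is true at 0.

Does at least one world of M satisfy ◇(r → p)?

Yes

Let φ = ◇(r → p). Evaluate φ at each world:
  0 (successors {2}): φ is true.
  1 (successors {0, 2}): φ is true.
  2 (successors {0}): φ is true.
Detail at 0 (witness):
  At 0: ◇(r → p) requires r → p at some successor in {2}.
    r → p holds at 2, so ◇(r → p) is true at 0.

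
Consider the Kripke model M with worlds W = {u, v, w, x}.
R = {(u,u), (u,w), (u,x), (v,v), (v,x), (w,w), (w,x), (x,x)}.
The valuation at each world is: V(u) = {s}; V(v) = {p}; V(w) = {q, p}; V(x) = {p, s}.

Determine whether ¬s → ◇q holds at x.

At x: ¬s is false, ◇q is false, so ¬s → ◇q is true.
  At x: ◇q requires q at some successor in {x}.
    At x: q is false.
  So ◇q is false at x.

Yes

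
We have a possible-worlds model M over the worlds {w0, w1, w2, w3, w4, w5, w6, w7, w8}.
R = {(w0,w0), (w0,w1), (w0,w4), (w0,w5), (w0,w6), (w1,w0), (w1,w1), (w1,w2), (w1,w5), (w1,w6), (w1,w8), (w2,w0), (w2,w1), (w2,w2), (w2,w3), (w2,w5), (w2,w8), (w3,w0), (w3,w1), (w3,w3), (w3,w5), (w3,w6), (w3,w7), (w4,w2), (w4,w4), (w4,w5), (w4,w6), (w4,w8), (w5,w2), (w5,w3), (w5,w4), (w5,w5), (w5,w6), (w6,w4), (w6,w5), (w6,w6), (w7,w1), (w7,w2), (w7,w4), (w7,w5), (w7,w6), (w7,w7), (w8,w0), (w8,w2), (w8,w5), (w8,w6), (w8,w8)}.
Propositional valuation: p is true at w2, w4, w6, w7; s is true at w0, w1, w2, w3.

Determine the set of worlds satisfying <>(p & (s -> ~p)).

w0, w1, w3, w4, w5, w6, w7, w8

Let φ = <>(p & (s -> ~p)). Evaluate φ at each world:
  w0 (successors {w0, w1, w4, w5, w6}): φ is true.
  w1 (successors {w0, w1, w2, w5, w6, w8}): φ is true.
  w2 (successors {w0, w1, w2, w3, w5, w8}): φ is false.
  w3 (successors {w0, w1, w3, w5, w6, w7}): φ is true.
  w4 (successors {w2, w4, w5, w6, w8}): φ is true.
  w5 (successors {w2, w3, w4, w5, w6}): φ is true.
  w6 (successors {w4, w5, w6}): φ is true.
  w7 (successors {w1, w2, w4, w5, w6, w7}): φ is true.
  w8 (successors {w0, w2, w5, w6, w8}): φ is true.
For instance, at w5:
  At w5: <>(p & (s -> ~p)) requires p & (s -> ~p) at some successor in {w2, w3, w4, w5, w6}.
    p & (s -> ~p) holds at w4, so <>(p & (s -> ~p)) is true at w5.
Satisfying worlds: {w0, w1, w3, w4, w5, w6, w7, w8}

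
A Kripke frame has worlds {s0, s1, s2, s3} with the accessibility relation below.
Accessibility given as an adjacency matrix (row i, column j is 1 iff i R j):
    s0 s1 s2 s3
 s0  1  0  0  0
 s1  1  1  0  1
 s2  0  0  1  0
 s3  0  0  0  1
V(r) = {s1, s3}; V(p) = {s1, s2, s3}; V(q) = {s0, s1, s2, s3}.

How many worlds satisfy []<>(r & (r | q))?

Let φ = []<>(r & (r | q)). Evaluate φ at each world:
  s0 (successors {s0}): φ is false.
  s1 (successors {s0, s1, s3}): φ is false.
  s2 (successors {s2}): φ is false.
  s3 (successors {s3}): φ is true.
For instance, at s2:
  At s2: []<>(r & (r | q)) requires <>(r & (r | q)) at every successor {s2}.
    <>(r & (r | q)) fails at s2, so []<>(r & (r | q)) is false at s2.
      At s2: <>(r & (r | q)) requires r & (r | q) at some successor in {s2}.
        At s2: r & (r | q) is false.
      So <>(r & (r | q)) is false at s2.
Satisfying worlds: {s3}

1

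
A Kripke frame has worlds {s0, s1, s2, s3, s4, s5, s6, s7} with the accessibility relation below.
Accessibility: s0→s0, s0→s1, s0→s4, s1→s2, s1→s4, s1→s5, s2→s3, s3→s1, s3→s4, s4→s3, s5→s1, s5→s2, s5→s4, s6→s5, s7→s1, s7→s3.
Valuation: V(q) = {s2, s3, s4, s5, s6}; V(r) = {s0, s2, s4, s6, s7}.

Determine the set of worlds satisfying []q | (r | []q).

s0, s1, s2, s4, s6, s7

Let φ = []q | (r | []q). Evaluate φ at each world:
  s0 (successors {s0, s1, s4}): φ is true.
  s1 (successors {s2, s4, s5}): φ is true.
  s2 (successors {s3}): φ is true.
  s3 (successors {s1, s4}): φ is false.
  s4 (successors {s3}): φ is true.
  s5 (successors {s1, s2, s4}): φ is false.
  s6 (successors {s5}): φ is true.
  s7 (successors {s1, s3}): φ is true.
For instance, at s5:
  At s5: []q is false, r | []q is false, so []q | (r | []q) is false.
    At s5: []q requires q at every successor {s1, s2, s4}.
      q fails at s1, so []q is false at s5.
    At s5: r is false, []q is false, so r | []q is false.
      At s5: []q requires q at every successor {s1, s2, s4}.
        q fails at s1, so []q is false at s5.
Satisfying worlds: {s0, s1, s2, s4, s6, s7}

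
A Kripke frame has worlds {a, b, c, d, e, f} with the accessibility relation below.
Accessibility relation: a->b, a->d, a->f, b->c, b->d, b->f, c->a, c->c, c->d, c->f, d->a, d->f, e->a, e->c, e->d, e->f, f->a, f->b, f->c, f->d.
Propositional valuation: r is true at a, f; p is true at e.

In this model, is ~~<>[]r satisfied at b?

Recall that []ψ holds at a world iff ψ holds at every accessible world, and <>ψ holds iff ψ holds at some accessible world.
At b: ~<>[]r is false, so ~~<>[]r is true.
  At b: <>[]r is true, so ~<>[]r is false.
    At b: <>[]r requires []r at some successor in {c, d, f}.
      []r holds at d, so <>[]r is true at b.

Yes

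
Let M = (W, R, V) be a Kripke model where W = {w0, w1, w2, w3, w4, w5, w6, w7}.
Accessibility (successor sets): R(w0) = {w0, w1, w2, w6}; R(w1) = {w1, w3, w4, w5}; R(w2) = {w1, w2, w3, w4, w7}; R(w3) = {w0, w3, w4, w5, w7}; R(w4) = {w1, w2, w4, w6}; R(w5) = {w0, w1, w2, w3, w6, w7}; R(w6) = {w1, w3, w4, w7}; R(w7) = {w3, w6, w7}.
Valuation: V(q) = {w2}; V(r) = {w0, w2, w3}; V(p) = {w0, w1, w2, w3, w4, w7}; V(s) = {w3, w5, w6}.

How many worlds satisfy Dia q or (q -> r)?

8

Let φ = Dia q or (q -> r). Evaluate φ at each world:
  w0 (successors {w0, w1, w2, w6}): φ is true.
  w1 (successors {w1, w3, w4, w5}): φ is true.
  w2 (successors {w1, w2, w3, w4, w7}): φ is true.
  w3 (successors {w0, w3, w4, w5, w7}): φ is true.
  w4 (successors {w1, w2, w4, w6}): φ is true.
  w5 (successors {w0, w1, w2, w3, w6, w7}): φ is true.
  w6 (successors {w1, w3, w4, w7}): φ is true.
  w7 (successors {w3, w6, w7}): φ is true.
For instance, at w1:
  At w1: Dia q is false, q -> r is true, so Dia q or (q -> r) is true.
    At w1: Dia q requires q at some successor in {w1, w3, w4, w5}.
      At w1: q is false.
      At w3: q is false.
      At w4: q is false.
      At w5: q is false.
    So Dia q is false at w1.
Satisfying worlds: {w0, w1, w2, w3, w4, w5, w6, w7}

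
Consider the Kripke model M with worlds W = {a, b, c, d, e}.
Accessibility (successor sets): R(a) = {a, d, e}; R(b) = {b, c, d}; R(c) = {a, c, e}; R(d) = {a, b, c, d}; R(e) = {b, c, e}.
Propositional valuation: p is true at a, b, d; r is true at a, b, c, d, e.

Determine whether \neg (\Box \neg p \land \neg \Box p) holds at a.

At a: \Box \neg p \land \neg \Box p is false, so \neg (\Box \neg p \land \neg \Box p) is true.
  At a: \Box \neg p is false, \neg \Box p is true, so \Box \neg p \land \neg \Box p is false.
    At a: \Box \neg p requires \neg p at every successor {a, d, e}.
      \neg p fails at a, so \Box \neg p is false at a.
    At a: \Box p is false, so \neg \Box p is true.
      At a: \Box p requires p at every successor {a, d, e}.
        p fails at e, so \Box p is false at a.

Yes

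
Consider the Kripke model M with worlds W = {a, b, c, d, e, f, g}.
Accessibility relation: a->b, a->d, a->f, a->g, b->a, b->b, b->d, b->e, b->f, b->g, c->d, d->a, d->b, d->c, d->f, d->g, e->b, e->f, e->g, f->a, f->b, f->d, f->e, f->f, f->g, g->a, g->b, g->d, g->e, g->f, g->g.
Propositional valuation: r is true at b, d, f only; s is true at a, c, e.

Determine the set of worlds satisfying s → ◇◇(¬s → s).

Recall that ◇ψ holds at a world iff ψ holds at some accessible world.
Let φ = s → ◇◇(¬s → s). Evaluate φ at each world:
  a (successors {b, d, f, g}): φ is true.
  b (successors {a, b, d, e, f, g}): φ is true.
  c (successors {d}): φ is true.
  d (successors {a, b, c, f, g}): φ is true.
  e (successors {b, f, g}): φ is true.
  f (successors {a, b, d, e, f, g}): φ is true.
  g (successors {a, b, d, e, f, g}): φ is true.
For instance, at e:
  At e: s is true, ◇◇(¬s → s) is true, so s → ◇◇(¬s → s) is true.
    At e: ◇◇(¬s → s) requires ◇(¬s → s) at some successor in {b, f, g}.
      ◇(¬s → s) holds at b, so ◇◇(¬s → s) is true at e.
Satisfying worlds: {a, b, c, d, e, f, g}

a, b, c, d, e, f, g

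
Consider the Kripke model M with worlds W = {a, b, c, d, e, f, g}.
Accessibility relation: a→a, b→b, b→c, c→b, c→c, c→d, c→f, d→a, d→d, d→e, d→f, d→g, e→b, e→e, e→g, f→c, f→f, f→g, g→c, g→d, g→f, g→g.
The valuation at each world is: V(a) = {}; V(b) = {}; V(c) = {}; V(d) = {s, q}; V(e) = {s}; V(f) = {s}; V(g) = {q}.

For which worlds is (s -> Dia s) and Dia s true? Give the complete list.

c, d, e, f, g

Recall that Dia ψ holds at a world iff ψ holds at some accessible world.
Let φ = (s -> Dia s) and Dia s. Evaluate φ at each world:
  a (successors {a}): φ is false.
  b (successors {b, c}): φ is false.
  c (successors {b, c, d, f}): φ is true.
  d (successors {a, d, e, f, g}): φ is true.
  e (successors {b, e, g}): φ is true.
  f (successors {c, f, g}): φ is true.
  g (successors {c, d, f, g}): φ is true.
For instance, at d:
  At d: s -> Dia s is true, Dia s is true, so (s -> Dia s) and Dia s is true.
    At d: s is true, Dia s is true, so s -> Dia s is true.
      At d: Dia s requires s at some successor in {a, d, e, f, g}.
        s holds at d, so Dia s is true at d.
    At d: Dia s requires s at some successor in {a, d, e, f, g}.
      s holds at d, so Dia s is true at d.
Satisfying worlds: {c, d, e, f, g}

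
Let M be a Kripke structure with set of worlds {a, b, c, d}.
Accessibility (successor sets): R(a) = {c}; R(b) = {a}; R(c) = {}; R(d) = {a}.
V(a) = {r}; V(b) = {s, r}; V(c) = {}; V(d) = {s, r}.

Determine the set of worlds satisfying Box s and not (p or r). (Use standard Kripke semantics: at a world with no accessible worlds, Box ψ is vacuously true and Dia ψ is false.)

c

Let φ = Box s and not (p or r). Evaluate φ at each world:
  a (successors {c}): φ is false.
  b (successors {a}): φ is false.
  c (successors ∅): φ is true.
  d (successors {a}): φ is false.
For instance, at d:
  At d: Box s is false, not (p or r) is false, so Box s and not (p or r) is false.
    At d: Box s requires s at every successor {a}.
      s fails at a, so Box s is false at d.
Satisfying worlds: {c}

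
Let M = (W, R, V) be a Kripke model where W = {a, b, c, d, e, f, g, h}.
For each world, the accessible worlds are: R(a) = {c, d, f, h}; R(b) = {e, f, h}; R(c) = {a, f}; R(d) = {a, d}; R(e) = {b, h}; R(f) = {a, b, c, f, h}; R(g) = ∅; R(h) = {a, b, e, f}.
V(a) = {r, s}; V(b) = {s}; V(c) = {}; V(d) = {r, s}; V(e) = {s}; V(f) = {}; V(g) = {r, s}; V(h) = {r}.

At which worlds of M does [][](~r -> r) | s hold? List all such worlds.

a, b, d, e, g

Let φ = [][](~r -> r) | s. Evaluate φ at each world:
  a (successors {c, d, f, h}): φ is true.
  b (successors {e, f, h}): φ is true.
  c (successors {a, f}): φ is false.
  d (successors {a, d}): φ is true.
  e (successors {b, h}): φ is true.
  f (successors {a, b, c, f, h}): φ is false.
  g (successors ∅): φ is true.
  h (successors {a, b, e, f}): φ is false.
For instance, at e:
  At e: [][](~r -> r) is false, s is true, so [][](~r -> r) | s is true.
    At e: [][](~r -> r) requires [](~r -> r) at every successor {b, h}.
      [](~r -> r) fails at b, so [][](~r -> r) is false at e.
Satisfying worlds: {a, b, d, e, g}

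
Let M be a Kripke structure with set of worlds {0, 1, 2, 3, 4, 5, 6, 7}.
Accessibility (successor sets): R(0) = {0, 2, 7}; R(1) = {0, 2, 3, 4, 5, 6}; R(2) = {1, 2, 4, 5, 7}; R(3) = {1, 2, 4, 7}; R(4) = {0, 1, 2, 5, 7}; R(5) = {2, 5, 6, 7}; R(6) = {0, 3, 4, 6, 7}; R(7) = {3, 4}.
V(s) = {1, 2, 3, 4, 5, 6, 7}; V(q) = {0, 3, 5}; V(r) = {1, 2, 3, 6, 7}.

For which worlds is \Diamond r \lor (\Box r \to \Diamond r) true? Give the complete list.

0, 1, 2, 3, 4, 5, 6, 7

Let φ = \Diamond r \lor (\Box r \to \Diamond r). Evaluate φ at each world:
  0 (successors {0, 2, 7}): φ is true.
  1 (successors {0, 2, 3, 4, 5, 6}): φ is true.
  2 (successors {1, 2, 4, 5, 7}): φ is true.
  3 (successors {1, 2, 4, 7}): φ is true.
  4 (successors {0, 1, 2, 5, 7}): φ is true.
  5 (successors {2, 5, 6, 7}): φ is true.
  6 (successors {0, 3, 4, 6, 7}): φ is true.
  7 (successors {3, 4}): φ is true.
For instance, at 3:
  At 3: \Diamond r is true, \Box r \to \Diamond r is true, so \Diamond r \lor (\Box r \to \Diamond r) is true.
    At 3: \Diamond r requires r at some successor in {1, 2, 4, 7}.
      r holds at 1, so \Diamond r is true at 3.
    At 3: \Box r is false, \Diamond r is true, so \Box r \to \Diamond r is true.
      At 3: \Box r requires r at every successor {1, 2, 4, 7}.
        r fails at 4, so \Box r is false at 3.
      At 3: \Diamond r requires r at some successor in {1, 2, 4, 7}.
        r holds at 1, so \Diamond r is true at 3.
Satisfying worlds: {0, 1, 2, 3, 4, 5, 6, 7}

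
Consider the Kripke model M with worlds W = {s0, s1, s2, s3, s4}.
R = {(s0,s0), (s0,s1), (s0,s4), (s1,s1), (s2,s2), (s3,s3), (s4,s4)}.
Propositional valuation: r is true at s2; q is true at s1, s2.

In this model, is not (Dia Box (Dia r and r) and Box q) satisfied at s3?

At s3: Dia Box (Dia r and r) and Box q is false, so not (Dia Box (Dia r and r) and Box q) is true.
  At s3: Dia Box (Dia r and r) is false, Box q is false, so Dia Box (Dia r and r) and Box q is false.
    At s3: Dia Box (Dia r and r) requires Box (Dia r and r) at some successor in {s3}.
      At s3: Box (Dia r and r) is false.
    So Dia Box (Dia r and r) is false at s3.
    At s3: Box q requires q at every successor {s3}.
      q fails at s3, so Box q is false at s3.

Yes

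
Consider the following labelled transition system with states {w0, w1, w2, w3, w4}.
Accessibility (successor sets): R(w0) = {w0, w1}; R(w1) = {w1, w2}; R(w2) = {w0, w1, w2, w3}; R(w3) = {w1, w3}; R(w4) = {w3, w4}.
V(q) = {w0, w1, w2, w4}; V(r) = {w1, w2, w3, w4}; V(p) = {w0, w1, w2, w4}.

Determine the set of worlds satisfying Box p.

Let φ = Box p. Evaluate φ at each world:
  w0 (successors {w0, w1}): φ is true.
  w1 (successors {w1, w2}): φ is true.
  w2 (successors {w0, w1, w2, w3}): φ is false.
  w3 (successors {w1, w3}): φ is false.
  w4 (successors {w3, w4}): φ is false.
For instance, at w0:
  At w0: Box p requires p at every successor {w0, w1}.
    At w0: p is true.
    At w1: p is true.
  So Box p is true at w0.
Satisfying worlds: {w0, w1}

w0, w1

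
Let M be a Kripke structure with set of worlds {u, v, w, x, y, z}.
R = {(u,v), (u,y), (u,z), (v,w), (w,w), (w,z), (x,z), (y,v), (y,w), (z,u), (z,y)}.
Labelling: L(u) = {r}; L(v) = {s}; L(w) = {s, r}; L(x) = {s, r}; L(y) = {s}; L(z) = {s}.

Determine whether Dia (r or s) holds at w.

At w: Dia (r or s) requires r or s at some successor in {w, z}.
  r or s holds at w, so Dia (r or s) is true at w.

Yes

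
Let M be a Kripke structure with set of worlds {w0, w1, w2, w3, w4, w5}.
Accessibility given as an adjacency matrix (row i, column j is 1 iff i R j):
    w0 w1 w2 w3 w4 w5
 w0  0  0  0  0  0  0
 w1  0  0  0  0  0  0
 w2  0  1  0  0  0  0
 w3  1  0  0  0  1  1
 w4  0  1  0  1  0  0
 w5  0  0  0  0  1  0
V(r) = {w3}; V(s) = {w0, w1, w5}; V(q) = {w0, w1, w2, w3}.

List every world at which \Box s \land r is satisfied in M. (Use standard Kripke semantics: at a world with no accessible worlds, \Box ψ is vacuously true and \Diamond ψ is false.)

none

Let φ = \Box s \land r. Evaluate φ at each world:
  w0 (successors ∅): φ is false.
  w1 (successors ∅): φ is false.
  w2 (successors {w1}): φ is false.
  w3 (successors {w0, w4, w5}): φ is false.
  w4 (successors {w1, w3}): φ is false.
  w5 (successors {w4}): φ is false.
For instance, at w2:
  At w2: \Box s is true, r is false, so \Box s \land r is false.
    At w2: \Box s requires s at every successor {w1}.
      At w1: s is true.
    So \Box s is true at w2.
Satisfying worlds: none.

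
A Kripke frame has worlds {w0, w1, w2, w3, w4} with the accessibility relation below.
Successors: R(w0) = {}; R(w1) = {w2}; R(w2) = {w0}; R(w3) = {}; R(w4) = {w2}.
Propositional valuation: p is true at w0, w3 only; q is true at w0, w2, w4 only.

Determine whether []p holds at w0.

Yes

At w0: no accessible worlds, so []p holds vacuously.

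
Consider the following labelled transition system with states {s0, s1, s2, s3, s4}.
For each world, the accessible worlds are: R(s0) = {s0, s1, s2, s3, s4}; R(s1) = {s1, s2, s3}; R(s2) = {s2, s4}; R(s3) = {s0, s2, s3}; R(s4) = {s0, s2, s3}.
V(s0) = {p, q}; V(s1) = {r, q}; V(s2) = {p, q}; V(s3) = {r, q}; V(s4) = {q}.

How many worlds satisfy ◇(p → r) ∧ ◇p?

Let φ = ◇(p → r) ∧ ◇p. Evaluate φ at each world:
  s0 (successors {s0, s1, s2, s3, s4}): φ is true.
  s1 (successors {s1, s2, s3}): φ is true.
  s2 (successors {s2, s4}): φ is true.
  s3 (successors {s0, s2, s3}): φ is true.
  s4 (successors {s0, s2, s3}): φ is true.
For instance, at s3:
  At s3: ◇(p → r) is true, ◇p is true, so ◇(p → r) ∧ ◇p is true.
    At s3: ◇(p → r) requires p → r at some successor in {s0, s2, s3}.
      p → r holds at s3, so ◇(p → r) is true at s3.
    At s3: ◇p requires p at some successor in {s0, s2, s3}.
      p holds at s0, so ◇p is true at s3.
Satisfying worlds: {s0, s1, s2, s3, s4}

5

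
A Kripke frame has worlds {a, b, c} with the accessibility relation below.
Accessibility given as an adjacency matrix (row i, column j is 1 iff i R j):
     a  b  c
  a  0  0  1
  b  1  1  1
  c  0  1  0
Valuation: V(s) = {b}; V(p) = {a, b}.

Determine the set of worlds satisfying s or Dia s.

b, c

Let φ = s or Dia s. Evaluate φ at each world:
  a (successors {c}): φ is false.
  b (successors {a, b, c}): φ is true.
  c (successors {b}): φ is true.
For instance, at b:
  At b: s is true, Dia s is true, so s or Dia s is true.
    At b: Dia s requires s at some successor in {a, b, c}.
      s holds at b, so Dia s is true at b.
Satisfying worlds: {b, c}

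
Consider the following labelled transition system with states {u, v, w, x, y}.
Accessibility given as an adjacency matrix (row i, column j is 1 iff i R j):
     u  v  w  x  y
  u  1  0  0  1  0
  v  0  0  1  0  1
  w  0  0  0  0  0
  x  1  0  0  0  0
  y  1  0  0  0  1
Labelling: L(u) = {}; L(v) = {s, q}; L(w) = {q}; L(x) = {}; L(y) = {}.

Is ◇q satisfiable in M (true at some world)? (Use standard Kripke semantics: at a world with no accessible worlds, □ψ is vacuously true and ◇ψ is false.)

Recall that ◇ψ holds at a world iff ψ holds at some accessible world.
Let φ = ◇q. Evaluate φ at each world:
  u (successors {u, x}): φ is false.
  v (successors {w, y}): φ is true.
  w (successors ∅): φ is false.
  x (successors {u}): φ is false.
  y (successors {u, y}): φ is false.
Detail at v (witness):
  At v: ◇q requires q at some successor in {w, y}.
    q holds at w, so ◇q is true at v.

Yes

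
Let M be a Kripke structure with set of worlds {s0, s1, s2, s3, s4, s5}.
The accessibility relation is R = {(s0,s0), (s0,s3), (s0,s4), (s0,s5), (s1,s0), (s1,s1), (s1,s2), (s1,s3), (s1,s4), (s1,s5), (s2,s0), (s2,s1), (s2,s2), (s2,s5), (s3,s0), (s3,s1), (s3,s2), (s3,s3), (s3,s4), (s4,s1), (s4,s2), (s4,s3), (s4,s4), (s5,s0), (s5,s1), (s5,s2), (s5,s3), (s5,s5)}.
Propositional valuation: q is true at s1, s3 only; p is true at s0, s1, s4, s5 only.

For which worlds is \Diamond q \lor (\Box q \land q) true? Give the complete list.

Let φ = \Diamond q \lor (\Box q \land q). Evaluate φ at each world:
  s0 (successors {s0, s3, s4, s5}): φ is true.
  s1 (successors {s0, s1, s2, s3, s4, s5}): φ is true.
  s2 (successors {s0, s1, s2, s5}): φ is true.
  s3 (successors {s0, s1, s2, s3, s4}): φ is true.
  s4 (successors {s1, s2, s3, s4}): φ is true.
  s5 (successors {s0, s1, s2, s3, s5}): φ is true.
For instance, at s5:
  At s5: \Diamond q is true, \Box q \land q is false, so \Diamond q \lor (\Box q \land q) is true.
    At s5: \Diamond q requires q at some successor in {s0, s1, s2, s3, s5}.
      q holds at s1, so \Diamond q is true at s5.
    At s5: \Box q is false, q is false, so \Box q \land q is false.
      At s5: \Box q requires q at every successor {s0, s1, s2, s3, s5}.
        q fails at s0, so \Box q is false at s5.
Satisfying worlds: {s0, s1, s2, s3, s4, s5}

s0, s1, s2, s3, s4, s5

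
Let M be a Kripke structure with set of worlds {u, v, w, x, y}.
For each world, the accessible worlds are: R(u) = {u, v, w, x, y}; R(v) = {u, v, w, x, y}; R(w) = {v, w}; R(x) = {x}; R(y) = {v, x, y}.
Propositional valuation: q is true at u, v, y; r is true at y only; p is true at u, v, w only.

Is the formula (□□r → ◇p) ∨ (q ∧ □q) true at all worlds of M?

Yes

Recall that □ψ holds at a world iff ψ holds at every accessible world, and ◇ψ holds iff ψ holds at some accessible world.
Let φ = (□□r → ◇p) ∨ (q ∧ □q). Evaluate φ at each world:
  u (successors {u, v, w, x, y}): φ is true.
  v (successors {u, v, w, x, y}): φ is true.
  w (successors {v, w}): φ is true.
  x (successors {x}): φ is true.
  y (successors {v, x, y}): φ is true.
For instance, at y:
  At y: □□r → ◇p is true, q ∧ □q is false, so (□□r → ◇p) ∨ (q ∧ □q) is true.
    At y: □□r is false, ◇p is true, so □□r → ◇p is true.
      At y: □□r requires □r at every successor {v, x, y}.
        □r fails at v, so □□r is false at y.
      At y: ◇p requires p at some successor in {v, x, y}.
        p holds at v, so ◇p is true at y.
    At y: q is true, □q is false, so q ∧ □q is false.
      At y: □q requires q at every successor {v, x, y}.
        q fails at x, so □q is false at y.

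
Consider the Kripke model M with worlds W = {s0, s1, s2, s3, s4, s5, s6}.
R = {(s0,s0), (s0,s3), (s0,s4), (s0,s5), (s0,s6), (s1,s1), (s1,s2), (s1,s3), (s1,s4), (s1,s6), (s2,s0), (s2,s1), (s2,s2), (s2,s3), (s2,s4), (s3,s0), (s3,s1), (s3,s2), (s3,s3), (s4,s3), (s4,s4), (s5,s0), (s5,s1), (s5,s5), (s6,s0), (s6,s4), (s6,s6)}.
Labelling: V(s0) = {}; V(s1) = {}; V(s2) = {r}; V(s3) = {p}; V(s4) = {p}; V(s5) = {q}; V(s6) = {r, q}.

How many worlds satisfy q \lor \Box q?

2

Let φ = q \lor \Box q. Evaluate φ at each world:
  s0 (successors {s0, s3, s4, s5, s6}): φ is false.
  s1 (successors {s1, s2, s3, s4, s6}): φ is false.
  s2 (successors {s0, s1, s2, s3, s4}): φ is false.
  s3 (successors {s0, s1, s2, s3}): φ is false.
  s4 (successors {s3, s4}): φ is false.
  s5 (successors {s0, s1, s5}): φ is true.
  s6 (successors {s0, s4, s6}): φ is true.
For instance, at s5:
  At s5: q is true, \Box q is false, so q \lor \Box q is true.
    At s5: \Box q requires q at every successor {s0, s1, s5}.
      q fails at s0, so \Box q is false at s5.
Satisfying worlds: {s5, s6}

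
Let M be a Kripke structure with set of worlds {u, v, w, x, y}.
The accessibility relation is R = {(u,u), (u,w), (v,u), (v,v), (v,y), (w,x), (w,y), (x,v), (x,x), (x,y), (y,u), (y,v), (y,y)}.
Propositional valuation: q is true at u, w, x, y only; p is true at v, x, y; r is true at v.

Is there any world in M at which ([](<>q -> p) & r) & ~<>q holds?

Let φ = ([](<>q -> p) & r) & ~<>q. Evaluate φ at each world:
  u (successors {u, w}): φ is false.
  v (successors {u, v, y}): φ is false.
  w (successors {x, y}): φ is false.
  x (successors {v, x, y}): φ is false.
  y (successors {u, v, y}): φ is false.
For instance, at v:
  At v: [](<>q -> p) & r is false, ~<>q is false, so ([](<>q -> p) & r) & ~<>q is false.
    At v: [](<>q -> p) is false, r is true, so [](<>q -> p) & r is false.
      At v: [](<>q -> p) requires <>q -> p at every successor {u, v, y}.
        <>q -> p fails at u, so [](<>q -> p) is false at v.
    At v: <>q is true, so ~<>q is false.
      At v: <>q requires q at some successor in {u, v, y}.
        q holds at u, so <>q is true at v.

No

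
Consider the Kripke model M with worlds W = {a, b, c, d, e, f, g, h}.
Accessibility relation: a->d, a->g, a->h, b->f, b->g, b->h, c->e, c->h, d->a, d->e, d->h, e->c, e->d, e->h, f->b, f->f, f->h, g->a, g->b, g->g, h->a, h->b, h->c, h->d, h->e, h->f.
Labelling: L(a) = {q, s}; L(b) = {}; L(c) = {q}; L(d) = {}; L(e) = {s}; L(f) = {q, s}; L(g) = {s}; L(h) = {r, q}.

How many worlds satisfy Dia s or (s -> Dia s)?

Let φ = Dia s or (s -> Dia s). Evaluate φ at each world:
  a (successors {d, g, h}): φ is true.
  b (successors {f, g, h}): φ is true.
  c (successors {e, h}): φ is true.
  d (successors {a, e, h}): φ is true.
  e (successors {c, d, h}): φ is false.
  f (successors {b, f, h}): φ is true.
  g (successors {a, b, g}): φ is true.
  h (successors {a, b, c, d, e, f}): φ is true.
For instance, at c:
  At c: Dia s is true, s -> Dia s is true, so Dia s or (s -> Dia s) is true.
    At c: Dia s requires s at some successor in {e, h}.
      s holds at e, so Dia s is true at c.
    At c: s is false, Dia s is true, so s -> Dia s is true.
      At c: Dia s requires s at some successor in {e, h}.
        s holds at e, so Dia s is true at c.
Satisfying worlds: {a, b, c, d, f, g, h}

7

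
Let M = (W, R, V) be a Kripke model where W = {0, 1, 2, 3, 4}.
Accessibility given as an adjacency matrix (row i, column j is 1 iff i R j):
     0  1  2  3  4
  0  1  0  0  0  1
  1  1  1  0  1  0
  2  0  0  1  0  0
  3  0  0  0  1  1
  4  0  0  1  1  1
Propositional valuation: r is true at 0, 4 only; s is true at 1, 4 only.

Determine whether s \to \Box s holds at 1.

No

At 1: s is true, \Box s is false, so s \to \Box s is false.
  At 1: \Box s requires s at every successor {0, 1, 3}.
    s fails at 0, so \Box s is false at 1.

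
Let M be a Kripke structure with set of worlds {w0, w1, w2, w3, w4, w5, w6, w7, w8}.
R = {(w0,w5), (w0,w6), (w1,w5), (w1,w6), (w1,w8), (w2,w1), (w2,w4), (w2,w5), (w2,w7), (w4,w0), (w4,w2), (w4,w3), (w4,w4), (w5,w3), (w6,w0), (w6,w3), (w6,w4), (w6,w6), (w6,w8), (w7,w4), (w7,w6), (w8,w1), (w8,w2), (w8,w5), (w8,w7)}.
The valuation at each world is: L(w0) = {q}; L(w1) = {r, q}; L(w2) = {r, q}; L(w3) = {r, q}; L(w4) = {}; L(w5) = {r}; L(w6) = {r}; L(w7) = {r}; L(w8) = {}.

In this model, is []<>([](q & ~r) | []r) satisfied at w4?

Recall that []ψ holds at a world iff ψ holds at every accessible world, and <>ψ holds iff ψ holds at some accessible world.
At w4: []<>([](q & ~r) | []r) requires <>([](q & ~r) | []r) at every successor {w0, w2, w3, w4}.
  <>([](q & ~r) | []r) fails at w3, so []<>([](q & ~r) | []r) is false at w4.
    At w3: no accessible worlds, so <>([](q & ~r) | []r) is false.

No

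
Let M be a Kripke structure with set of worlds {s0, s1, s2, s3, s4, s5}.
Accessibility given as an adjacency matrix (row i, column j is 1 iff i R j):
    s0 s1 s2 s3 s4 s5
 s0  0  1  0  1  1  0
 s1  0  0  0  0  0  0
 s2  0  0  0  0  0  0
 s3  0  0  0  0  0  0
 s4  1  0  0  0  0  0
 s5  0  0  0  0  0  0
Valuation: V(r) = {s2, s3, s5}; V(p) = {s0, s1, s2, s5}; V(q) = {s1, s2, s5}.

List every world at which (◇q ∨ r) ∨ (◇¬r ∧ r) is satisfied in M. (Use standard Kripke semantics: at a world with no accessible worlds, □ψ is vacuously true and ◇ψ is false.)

Let φ = (◇q ∨ r) ∨ (◇¬r ∧ r). Evaluate φ at each world:
  s0 (successors {s1, s3, s4}): φ is true.
  s1 (successors ∅): φ is false.
  s2 (successors ∅): φ is true.
  s3 (successors ∅): φ is true.
  s4 (successors {s0}): φ is false.
  s5 (successors ∅): φ is true.
For instance, at s4:
  At s4: ◇q ∨ r is false, ◇¬r ∧ r is false, so (◇q ∨ r) ∨ (◇¬r ∧ r) is false.
    At s4: ◇q is false, r is false, so ◇q ∨ r is false.
      At s4: ◇q requires q at some successor in {s0}.
        At s0: q is false.
      So ◇q is false at s4.
    At s4: ◇¬r is true, r is false, so ◇¬r ∧ r is false.
      At s4: ◇¬r requires ¬r at some successor in {s0}.
        ¬r holds at s0, so ◇¬r is true at s4.
Satisfying worlds: {s0, s2, s3, s5}

s0, s2, s3, s5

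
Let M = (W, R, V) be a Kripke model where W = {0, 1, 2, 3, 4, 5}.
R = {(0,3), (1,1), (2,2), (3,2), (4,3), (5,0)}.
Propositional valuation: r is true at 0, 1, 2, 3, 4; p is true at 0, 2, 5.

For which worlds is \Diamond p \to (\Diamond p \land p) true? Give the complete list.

0, 1, 2, 4, 5

Let φ = \Diamond p \to (\Diamond p \land p). Evaluate φ at each world:
  0 (successors {3}): φ is true.
  1 (successors {1}): φ is true.
  2 (successors {2}): φ is true.
  3 (successors {2}): φ is false.
  4 (successors {3}): φ is true.
  5 (successors {0}): φ is true.
For instance, at 4:
  At 4: \Diamond p is false, \Diamond p \land p is false, so \Diamond p \to (\Diamond p \land p) is true.
    At 4: \Diamond p requires p at some successor in {3}.
      At 3: p is false.
    So \Diamond p is false at 4.
    At 4: \Diamond p is false, p is false, so \Diamond p \land p is false.
      At 4: \Diamond p requires p at some successor in {3}.
        At 3: p is false.
      So \Diamond p is false at 4.
Satisfying worlds: {0, 1, 2, 4, 5}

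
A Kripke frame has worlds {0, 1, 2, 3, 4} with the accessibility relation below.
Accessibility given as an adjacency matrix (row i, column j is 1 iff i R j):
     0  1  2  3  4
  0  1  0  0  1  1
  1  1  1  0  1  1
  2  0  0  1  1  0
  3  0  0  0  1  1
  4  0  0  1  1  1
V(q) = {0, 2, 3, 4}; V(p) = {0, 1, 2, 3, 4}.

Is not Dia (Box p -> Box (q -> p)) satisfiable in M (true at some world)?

No

Let φ = not Dia (Box p -> Box (q -> p)). Evaluate φ at each world:
  0 (successors {0, 3, 4}): φ is false.
  1 (successors {0, 1, 3, 4}): φ is false.
  2 (successors {2, 3}): φ is false.
  3 (successors {3, 4}): φ is false.
  4 (successors {2, 3, 4}): φ is false.
For instance, at 2:
  At 2: Dia (Box p -> Box (q -> p)) is true, so not Dia (Box p -> Box (q -> p)) is false.
    At 2: Dia (Box p -> Box (q -> p)) requires Box p -> Box (q -> p) at some successor in {2, 3}.
      Box p -> Box (q -> p) holds at 2, so Dia (Box p -> Box (q -> p)) is true at 2.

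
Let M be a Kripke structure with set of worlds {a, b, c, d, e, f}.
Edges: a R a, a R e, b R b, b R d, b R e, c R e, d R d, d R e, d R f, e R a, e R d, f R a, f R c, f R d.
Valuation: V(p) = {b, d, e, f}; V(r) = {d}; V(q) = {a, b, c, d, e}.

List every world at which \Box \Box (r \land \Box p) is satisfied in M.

Recall that \Box ψ holds at a world iff ψ holds at every accessible world, and \Diamond ψ holds iff ψ holds at some accessible world.
Let φ = \Box \Box (r \land \Box p). Evaluate φ at each world:
  a (successors {a, e}): φ is false.
  b (successors {b, d, e}): φ is false.
  c (successors {e}): φ is false.
  d (successors {d, e, f}): φ is false.
  e (successors {a, d}): φ is false.
  f (successors {a, c, d}): φ is false.
For instance, at b:
  At b: \Box \Box (r \land \Box p) requires \Box (r \land \Box p) at every successor {b, d, e}.
    \Box (r \land \Box p) fails at b, so \Box \Box (r \land \Box p) is false at b.
      At b: \Box (r \land \Box p) requires r \land \Box p at every successor {b, d, e}.
        r \land \Box p fails at b, so \Box (r \land \Box p) is false at b.
Satisfying worlds: none.

none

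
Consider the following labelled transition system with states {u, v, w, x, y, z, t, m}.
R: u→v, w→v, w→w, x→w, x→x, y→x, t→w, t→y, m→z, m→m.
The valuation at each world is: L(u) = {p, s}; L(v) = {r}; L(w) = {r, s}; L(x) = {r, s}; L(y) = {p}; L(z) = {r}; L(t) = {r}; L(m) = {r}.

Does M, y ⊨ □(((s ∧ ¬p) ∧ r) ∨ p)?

Yes

At y: □(((s ∧ ¬p) ∧ r) ∨ p) requires ((s ∧ ¬p) ∧ r) ∨ p at every successor {x}.
  At x: ((s ∧ ¬p) ∧ r) ∨ p is true.
So □(((s ∧ ¬p) ∧ r) ∨ p) is true at y.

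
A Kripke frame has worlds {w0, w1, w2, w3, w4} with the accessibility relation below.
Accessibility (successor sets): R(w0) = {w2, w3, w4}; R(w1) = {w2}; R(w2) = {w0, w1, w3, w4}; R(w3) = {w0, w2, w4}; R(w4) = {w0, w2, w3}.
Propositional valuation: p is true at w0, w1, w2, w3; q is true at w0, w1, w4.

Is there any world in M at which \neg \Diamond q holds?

Recall that \Diamond ψ holds at a world iff ψ holds at some accessible world.
Let φ = \neg \Diamond q. Evaluate φ at each world:
  w0 (successors {w2, w3, w4}): φ is false.
  w1 (successors {w2}): φ is true.
  w2 (successors {w0, w1, w3, w4}): φ is false.
  w3 (successors {w0, w2, w4}): φ is false.
  w4 (successors {w0, w2, w3}): φ is false.
Detail at w1 (witness):
  At w1: \Diamond q is false, so \neg \Diamond q is true.
    At w1: \Diamond q requires q at some successor in {w2}.
      At w2: q is false.
    So \Diamond q is false at w1.

Yes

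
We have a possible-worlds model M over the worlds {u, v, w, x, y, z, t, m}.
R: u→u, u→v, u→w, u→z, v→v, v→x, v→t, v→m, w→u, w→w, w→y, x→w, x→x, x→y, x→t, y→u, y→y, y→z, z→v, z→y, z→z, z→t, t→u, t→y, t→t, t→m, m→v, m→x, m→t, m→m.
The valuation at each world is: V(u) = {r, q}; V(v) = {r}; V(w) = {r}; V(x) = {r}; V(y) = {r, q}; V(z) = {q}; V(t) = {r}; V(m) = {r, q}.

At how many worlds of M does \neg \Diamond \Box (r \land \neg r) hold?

Recall that \Box ψ holds at a world iff ψ holds at every accessible world, and \Diamond ψ holds iff ψ holds at some accessible world.
Let φ = \neg \Diamond \Box (r \land \neg r). Evaluate φ at each world:
  u (successors {u, v, w, z}): φ is true.
  v (successors {v, x, t, m}): φ is true.
  w (successors {u, w, y}): φ is true.
  x (successors {w, x, y, t}): φ is true.
  y (successors {u, y, z}): φ is true.
  z (successors {v, y, z, t}): φ is true.
  t (successors {u, y, t, m}): φ is true.
  m (successors {v, x, t, m}): φ is true.
For instance, at x:
  At x: \Diamond \Box (r \land \neg r) is false, so \neg \Diamond \Box (r \land \neg r) is true.
    At x: \Diamond \Box (r \land \neg r) requires \Box (r \land \neg r) at some successor in {w, x, y, t}.
      At w: \Box (r \land \neg r) is false.
      At x: \Box (r \land \neg r) is false.
      At y: \Box (r \land \neg r) is false.
      At t: \Box (r \land \neg r) is false.
    So \Diamond \Box (r \land \neg r) is false at x.
Satisfying worlds: {u, v, w, x, y, z, t, m}

8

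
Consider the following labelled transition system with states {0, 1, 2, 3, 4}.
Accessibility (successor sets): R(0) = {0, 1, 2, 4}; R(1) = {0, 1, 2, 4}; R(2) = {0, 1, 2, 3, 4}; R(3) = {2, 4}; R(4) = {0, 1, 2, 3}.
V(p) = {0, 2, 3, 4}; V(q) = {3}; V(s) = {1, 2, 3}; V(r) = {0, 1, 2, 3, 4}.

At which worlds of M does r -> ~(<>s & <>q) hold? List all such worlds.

0, 1, 3

Recall that <>ψ holds at a world iff ψ holds at some accessible world.
Let φ = r -> ~(<>s & <>q). Evaluate φ at each world:
  0 (successors {0, 1, 2, 4}): φ is true.
  1 (successors {0, 1, 2, 4}): φ is true.
  2 (successors {0, 1, 2, 3, 4}): φ is false.
  3 (successors {2, 4}): φ is true.
  4 (successors {0, 1, 2, 3}): φ is false.
For instance, at 3:
  At 3: r is true, ~(<>s & <>q) is true, so r -> ~(<>s & <>q) is true.
    At 3: <>s & <>q is false, so ~(<>s & <>q) is true.
      At 3: <>s is true, <>q is false, so <>s & <>q is false.
Satisfying worlds: {0, 1, 3}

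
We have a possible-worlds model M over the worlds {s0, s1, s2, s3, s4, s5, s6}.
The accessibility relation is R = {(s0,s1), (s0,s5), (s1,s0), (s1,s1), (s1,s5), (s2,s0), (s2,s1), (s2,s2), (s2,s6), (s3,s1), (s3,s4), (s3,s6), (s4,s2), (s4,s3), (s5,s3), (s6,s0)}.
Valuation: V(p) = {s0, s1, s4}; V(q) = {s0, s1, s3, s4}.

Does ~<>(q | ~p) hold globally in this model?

Let φ = ~<>(q | ~p). Evaluate φ at each world:
  s0 (successors {s1, s5}): φ is false.
  s1 (successors {s0, s1, s5}): φ is false.
  s2 (successors {s0, s1, s2, s6}): φ is false.
  s3 (successors {s1, s4, s6}): φ is false.
  s4 (successors {s2, s3}): φ is false.
  s5 (successors {s3}): φ is false.
  s6 (successors {s0}): φ is false.
Detail at s0 (counterexample):
  At s0: <>(q | ~p) is true, so ~<>(q | ~p) is false.
    At s0: <>(q | ~p) requires q | ~p at some successor in {s1, s5}.
      q | ~p holds at s1, so <>(q | ~p) is true at s0.

No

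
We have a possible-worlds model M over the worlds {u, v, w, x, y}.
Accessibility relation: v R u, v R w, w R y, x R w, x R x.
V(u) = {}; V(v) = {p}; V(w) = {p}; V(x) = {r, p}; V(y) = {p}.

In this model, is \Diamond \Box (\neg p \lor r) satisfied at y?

At y: no accessible worlds, so \Diamond \Box (\neg p \lor r) is false.

No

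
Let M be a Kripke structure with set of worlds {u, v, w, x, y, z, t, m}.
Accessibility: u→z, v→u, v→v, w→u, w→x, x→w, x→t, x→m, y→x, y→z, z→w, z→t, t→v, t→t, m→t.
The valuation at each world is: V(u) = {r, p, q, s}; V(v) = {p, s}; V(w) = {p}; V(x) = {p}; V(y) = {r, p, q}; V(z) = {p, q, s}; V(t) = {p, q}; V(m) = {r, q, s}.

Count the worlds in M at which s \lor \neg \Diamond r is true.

Recall that \Diamond ψ holds at a world iff ψ holds at some accessible world.
Let φ = s \lor \neg \Diamond r. Evaluate φ at each world:
  u (successors {z}): φ is true.
  v (successors {u, v}): φ is true.
  w (successors {u, x}): φ is false.
  x (successors {w, t, m}): φ is false.
  y (successors {x, z}): φ is true.
  z (successors {w, t}): φ is true.
  t (successors {v, t}): φ is true.
  m (successors {t}): φ is true.
For instance, at m:
  At m: s is true, \neg \Diamond r is true, so s \lor \neg \Diamond r is true.
    At m: \Diamond r is false, so \neg \Diamond r is true.
      At m: \Diamond r requires r at some successor in {t}.
        At t: r is false.
      So \Diamond r is false at m.
Satisfying worlds: {u, v, y, z, t, m}

6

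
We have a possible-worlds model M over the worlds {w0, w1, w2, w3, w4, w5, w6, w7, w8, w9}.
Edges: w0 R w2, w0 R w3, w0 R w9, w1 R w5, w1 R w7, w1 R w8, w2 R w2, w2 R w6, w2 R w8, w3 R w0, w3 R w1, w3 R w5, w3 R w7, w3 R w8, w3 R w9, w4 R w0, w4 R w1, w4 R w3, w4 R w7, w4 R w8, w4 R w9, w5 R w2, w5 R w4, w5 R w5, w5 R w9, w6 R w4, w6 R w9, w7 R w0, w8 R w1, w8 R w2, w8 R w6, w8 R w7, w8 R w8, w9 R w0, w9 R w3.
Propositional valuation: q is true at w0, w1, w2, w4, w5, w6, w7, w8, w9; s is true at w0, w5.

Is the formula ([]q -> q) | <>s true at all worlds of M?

Recall that []ψ holds at a world iff ψ holds at every accessible world, and <>ψ holds iff ψ holds at some accessible world.
Let φ = ([]q -> q) | <>s. Evaluate φ at each world:
  w0 (successors {w2, w3, w9}): φ is true.
  w1 (successors {w5, w7, w8}): φ is true.
  w2 (successors {w2, w6, w8}): φ is true.
  w3 (successors {w0, w1, w5, w7, w8, w9}): φ is true.
  w4 (successors {w0, w1, w3, w7, w8, w9}): φ is true.
  w5 (successors {w2, w4, w5, w9}): φ is true.
  w6 (successors {w4, w9}): φ is true.
  w7 (successors {w0}): φ is true.
  w8 (successors {w1, w2, w6, w7, w8}): φ is true.
  w9 (successors {w0, w3}): φ is true.
For instance, at w4:
  At w4: []q -> q is true, <>s is true, so ([]q -> q) | <>s is true.
    At w4: []q is false, q is true, so []q -> q is true.
      At w4: []q requires q at every successor {w0, w1, w3, w7, w8, w9}.
        q fails at w3, so []q is false at w4.
    At w4: <>s requires s at some successor in {w0, w1, w3, w7, w8, w9}.
      s holds at w0, so <>s is true at w4.

Yes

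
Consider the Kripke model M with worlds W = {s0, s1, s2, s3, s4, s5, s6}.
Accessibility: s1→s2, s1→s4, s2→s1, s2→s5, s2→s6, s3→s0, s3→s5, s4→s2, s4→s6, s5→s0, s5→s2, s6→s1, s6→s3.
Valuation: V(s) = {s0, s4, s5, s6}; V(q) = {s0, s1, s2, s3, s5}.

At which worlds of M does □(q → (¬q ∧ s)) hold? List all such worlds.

s0

Let φ = □(q → (¬q ∧ s)). Evaluate φ at each world:
  s0 (successors ∅): φ is true.
  s1 (successors {s2, s4}): φ is false.
  s2 (successors {s1, s5, s6}): φ is false.
  s3 (successors {s0, s5}): φ is false.
  s4 (successors {s2, s6}): φ is false.
  s5 (successors {s0, s2}): φ is false.
  s6 (successors {s1, s3}): φ is false.
For instance, at s5:
  At s5: □(q → (¬q ∧ s)) requires q → (¬q ∧ s) at every successor {s0, s2}.
    q → (¬q ∧ s) fails at s0, so □(q → (¬q ∧ s)) is false at s5.
Satisfying worlds: {s0}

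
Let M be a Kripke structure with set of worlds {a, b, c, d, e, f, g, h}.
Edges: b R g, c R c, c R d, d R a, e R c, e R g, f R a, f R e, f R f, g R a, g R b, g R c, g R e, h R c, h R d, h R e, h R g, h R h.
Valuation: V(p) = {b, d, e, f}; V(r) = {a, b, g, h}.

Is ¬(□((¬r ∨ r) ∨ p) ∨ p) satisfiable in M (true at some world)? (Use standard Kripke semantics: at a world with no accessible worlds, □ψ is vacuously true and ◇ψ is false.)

Let φ = ¬(□((¬r ∨ r) ∨ p) ∨ p). Evaluate φ at each world:
  a (successors ∅): φ is false.
  b (successors {g}): φ is false.
  c (successors {c, d}): φ is false.
  d (successors {a}): φ is false.
  e (successors {c, g}): φ is false.
  f (successors {a, e, f}): φ is false.
  g (successors {a, b, c, e}): φ is false.
  h (successors {c, d, e, g, h}): φ is false.
For instance, at f:
  At f: □((¬r ∨ r) ∨ p) ∨ p is true, so ¬(□((¬r ∨ r) ∨ p) ∨ p) is false.
    At f: □((¬r ∨ r) ∨ p) is true, p is true, so □((¬r ∨ r) ∨ p) ∨ p is true.
      At f: □((¬r ∨ r) ∨ p) requires (¬r ∨ r) ∨ p at every successor {a, e, f}.
        At a: (¬r ∨ r) ∨ p is true.
        At e: (¬r ∨ r) ∨ p is true.
        At f: (¬r ∨ r) ∨ p is true.
      So □((¬r ∨ r) ∨ p) is true at f.

No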